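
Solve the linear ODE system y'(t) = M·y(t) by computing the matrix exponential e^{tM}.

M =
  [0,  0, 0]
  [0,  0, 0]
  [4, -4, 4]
e^{tM} =
  [1, 0, 0]
  [0, 1, 0]
  [exp(4*t) - 1, 1 - exp(4*t), exp(4*t)]

Strategy: write M = P · J · P⁻¹ where J is a Jordan canonical form, so e^{tM} = P · e^{tJ} · P⁻¹, and e^{tJ} can be computed block-by-block.

M has Jordan form
J =
  [0, 0, 0]
  [0, 0, 0]
  [0, 0, 4]
(up to reordering of blocks).

Per-block formulas:
  For a 1×1 block at λ = 0: exp(t · [0]) = [e^(0t)].
  For a 1×1 block at λ = 4: exp(t · [4]) = [e^(4t)].

After assembling e^{tJ} and conjugating by P, we get:

e^{tM} =
  [1, 0, 0]
  [0, 1, 0]
  [exp(4*t) - 1, 1 - exp(4*t), exp(4*t)]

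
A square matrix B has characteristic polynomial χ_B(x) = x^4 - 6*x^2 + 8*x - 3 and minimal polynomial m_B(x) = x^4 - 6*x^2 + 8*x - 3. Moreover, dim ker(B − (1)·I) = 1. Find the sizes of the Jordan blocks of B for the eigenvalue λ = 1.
Block sizes for λ = 1: [3]

Step 1 — from the characteristic polynomial, algebraic multiplicity of λ = 1 is 3. From dim ker(B − (1)·I) = 1, there are exactly 1 Jordan blocks for λ = 1.
Step 2 — from the minimal polynomial, the factor (x − 1)^3 tells us the largest block for λ = 1 has size 3.
Step 3 — with total size 3, 1 blocks, and largest block 3, the block sizes (in nonincreasing order) are [3].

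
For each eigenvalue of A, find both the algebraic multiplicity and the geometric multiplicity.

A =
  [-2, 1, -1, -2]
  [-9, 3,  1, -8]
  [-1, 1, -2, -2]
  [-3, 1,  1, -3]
λ = -1: alg = 4, geom = 2

Step 1 — factor the characteristic polynomial to read off the algebraic multiplicities:
  χ_A(x) = (x + 1)^4

Step 2 — compute geometric multiplicities via the rank-nullity identity g(λ) = n − rank(A − λI):
  rank(A − (-1)·I) = 2, so dim ker(A − (-1)·I) = n − 2 = 2

Summary:
  λ = -1: algebraic multiplicity = 4, geometric multiplicity = 2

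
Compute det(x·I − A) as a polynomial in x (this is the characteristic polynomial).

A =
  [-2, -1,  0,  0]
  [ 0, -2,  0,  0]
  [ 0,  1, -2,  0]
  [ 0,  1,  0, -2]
x^4 + 8*x^3 + 24*x^2 + 32*x + 16

Expanding det(x·I − A) (e.g. by cofactor expansion or by noting that A is similar to its Jordan form J, which has the same characteristic polynomial as A) gives
  χ_A(x) = x^4 + 8*x^3 + 24*x^2 + 32*x + 16
which factors as (x + 2)^4. The eigenvalues (with algebraic multiplicities) are λ = -2 with multiplicity 4.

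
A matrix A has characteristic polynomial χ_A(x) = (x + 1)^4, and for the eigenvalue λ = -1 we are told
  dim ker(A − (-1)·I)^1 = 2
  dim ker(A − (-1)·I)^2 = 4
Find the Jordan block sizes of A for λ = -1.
Block sizes for λ = -1: [2, 2]

From the dimensions of kernels of powers, the number of Jordan blocks of size at least j is d_j − d_{j−1} where d_j = dim ker(N^j) (with d_0 = 0). Computing the differences gives [2, 2].
The number of blocks of size exactly k is (#blocks of size ≥ k) − (#blocks of size ≥ k + 1), so the partition is: 2 block(s) of size 2.
In nonincreasing order the block sizes are [2, 2].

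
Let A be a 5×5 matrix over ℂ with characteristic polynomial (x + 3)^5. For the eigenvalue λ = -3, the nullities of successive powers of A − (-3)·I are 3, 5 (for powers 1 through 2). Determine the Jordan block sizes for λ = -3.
Block sizes for λ = -3: [2, 2, 1]

From the dimensions of kernels of powers, the number of Jordan blocks of size at least j is d_j − d_{j−1} where d_j = dim ker(N^j) (with d_0 = 0). Computing the differences gives [3, 2].
The number of blocks of size exactly k is (#blocks of size ≥ k) − (#blocks of size ≥ k + 1), so the partition is: 1 block(s) of size 1, 2 block(s) of size 2.
In nonincreasing order the block sizes are [2, 2, 1].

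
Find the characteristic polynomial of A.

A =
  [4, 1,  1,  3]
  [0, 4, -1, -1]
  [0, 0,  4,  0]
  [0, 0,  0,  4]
x^4 - 16*x^3 + 96*x^2 - 256*x + 256

Expanding det(x·I − A) (e.g. by cofactor expansion or by noting that A is similar to its Jordan form J, which has the same characteristic polynomial as A) gives
  χ_A(x) = x^4 - 16*x^3 + 96*x^2 - 256*x + 256
which factors as (x - 4)^4. The eigenvalues (with algebraic multiplicities) are λ = 4 with multiplicity 4.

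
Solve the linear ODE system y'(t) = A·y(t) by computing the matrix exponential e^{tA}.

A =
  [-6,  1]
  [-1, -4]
e^{tA} =
  [-t*exp(-5*t) + exp(-5*t), t*exp(-5*t)]
  [-t*exp(-5*t), t*exp(-5*t) + exp(-5*t)]

Strategy: write A = P · J · P⁻¹ where J is a Jordan canonical form, so e^{tA} = P · e^{tJ} · P⁻¹, and e^{tJ} can be computed block-by-block.

A has Jordan form
J =
  [-5,  1]
  [ 0, -5]
(up to reordering of blocks).

Per-block formulas:
  For a 2×2 Jordan block J_2(-5): exp(t · J_2(-5)) = e^(-5t)·(I + t·N), where N is the 2×2 nilpotent shift.

After assembling e^{tJ} and conjugating by P, we get:

e^{tA} =
  [-t*exp(-5*t) + exp(-5*t), t*exp(-5*t)]
  [-t*exp(-5*t), t*exp(-5*t) + exp(-5*t)]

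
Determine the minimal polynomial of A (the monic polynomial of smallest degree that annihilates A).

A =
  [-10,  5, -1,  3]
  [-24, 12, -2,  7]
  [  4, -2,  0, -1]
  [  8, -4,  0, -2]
x^2

The characteristic polynomial is χ_A(x) = x^4, so the eigenvalues are known. The minimal polynomial is
  m_A(x) = Π_λ (x − λ)^{k_λ}
where k_λ is the size of the *largest* Jordan block for λ (equivalently, the smallest k with (A − λI)^k v = 0 for every generalised eigenvector v of λ).

  λ = 0: largest Jordan block has size 2, contributing (x − 0)^2

So m_A(x) = x^2 = x^2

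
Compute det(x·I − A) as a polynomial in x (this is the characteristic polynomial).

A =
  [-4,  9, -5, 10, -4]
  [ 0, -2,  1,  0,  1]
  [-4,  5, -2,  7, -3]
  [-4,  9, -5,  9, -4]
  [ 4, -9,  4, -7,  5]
x^5 - 6*x^4 + 12*x^3 - 8*x^2

Expanding det(x·I − A) (e.g. by cofactor expansion or by noting that A is similar to its Jordan form J, which has the same characteristic polynomial as A) gives
  χ_A(x) = x^5 - 6*x^4 + 12*x^3 - 8*x^2
which factors as x^2*(x - 2)^3. The eigenvalues (with algebraic multiplicities) are λ = 0 with multiplicity 2, λ = 2 with multiplicity 3.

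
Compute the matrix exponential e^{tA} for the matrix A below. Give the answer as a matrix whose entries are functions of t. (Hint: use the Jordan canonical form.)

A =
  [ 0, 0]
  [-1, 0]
e^{tA} =
  [1, 0]
  [-t, 1]

Strategy: write A = P · J · P⁻¹ where J is a Jordan canonical form, so e^{tA} = P · e^{tJ} · P⁻¹, and e^{tJ} can be computed block-by-block.

A has Jordan form
J =
  [0, 1]
  [0, 0]
(up to reordering of blocks).

Per-block formulas:
  For a 2×2 Jordan block J_2(0): exp(t · J_2(0)) = e^(0t)·(I + t·N), where N is the 2×2 nilpotent shift.

After assembling e^{tJ} and conjugating by P, we get:

e^{tA} =
  [1, 0]
  [-t, 1]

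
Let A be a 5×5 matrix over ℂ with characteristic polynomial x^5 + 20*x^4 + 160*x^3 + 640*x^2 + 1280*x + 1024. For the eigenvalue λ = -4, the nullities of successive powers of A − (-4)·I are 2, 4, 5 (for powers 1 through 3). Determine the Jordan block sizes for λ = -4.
Block sizes for λ = -4: [3, 2]

From the dimensions of kernels of powers, the number of Jordan blocks of size at least j is d_j − d_{j−1} where d_j = dim ker(N^j) (with d_0 = 0). Computing the differences gives [2, 2, 1].
The number of blocks of size exactly k is (#blocks of size ≥ k) − (#blocks of size ≥ k + 1), so the partition is: 1 block(s) of size 2, 1 block(s) of size 3.
In nonincreasing order the block sizes are [3, 2].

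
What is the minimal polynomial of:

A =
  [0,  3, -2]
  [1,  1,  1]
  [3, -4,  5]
x^3 - 6*x^2 + 12*x - 8

The characteristic polynomial is χ_A(x) = (x - 2)^3, so the eigenvalues are known. The minimal polynomial is
  m_A(x) = Π_λ (x − λ)^{k_λ}
where k_λ is the size of the *largest* Jordan block for λ (equivalently, the smallest k with (A − λI)^k v = 0 for every generalised eigenvector v of λ).

  λ = 2: largest Jordan block has size 3, contributing (x − 2)^3

So m_A(x) = (x - 2)^3 = x^3 - 6*x^2 + 12*x - 8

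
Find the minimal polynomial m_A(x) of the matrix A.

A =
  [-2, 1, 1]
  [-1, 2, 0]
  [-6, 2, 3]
x^3 - 3*x^2 + 3*x - 1

The characteristic polynomial is χ_A(x) = (x - 1)^3, so the eigenvalues are known. The minimal polynomial is
  m_A(x) = Π_λ (x − λ)^{k_λ}
where k_λ is the size of the *largest* Jordan block for λ (equivalently, the smallest k with (A − λI)^k v = 0 for every generalised eigenvector v of λ).

  λ = 1: largest Jordan block has size 3, contributing (x − 1)^3

So m_A(x) = (x - 1)^3 = x^3 - 3*x^2 + 3*x - 1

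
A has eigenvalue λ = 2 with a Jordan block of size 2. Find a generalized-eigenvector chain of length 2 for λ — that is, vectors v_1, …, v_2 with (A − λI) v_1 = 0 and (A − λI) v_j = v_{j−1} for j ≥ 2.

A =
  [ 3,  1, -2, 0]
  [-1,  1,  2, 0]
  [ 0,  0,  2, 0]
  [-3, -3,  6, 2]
A Jordan chain for λ = 2 of length 2:
v_1 = (1, -1, 0, -3)ᵀ
v_2 = (1, 0, 0, 0)ᵀ

Let N = A − (2)·I. We want v_2 with N^2 v_2 = 0 but N^1 v_2 ≠ 0; then v_{j-1} := N · v_j for j = 2, …, 2.

Pick v_2 = (1, 0, 0, 0)ᵀ.
Then v_1 = N · v_2 = (1, -1, 0, -3)ᵀ.

Sanity check: (A − (2)·I) v_1 = (0, 0, 0, 0)ᵀ = 0. ✓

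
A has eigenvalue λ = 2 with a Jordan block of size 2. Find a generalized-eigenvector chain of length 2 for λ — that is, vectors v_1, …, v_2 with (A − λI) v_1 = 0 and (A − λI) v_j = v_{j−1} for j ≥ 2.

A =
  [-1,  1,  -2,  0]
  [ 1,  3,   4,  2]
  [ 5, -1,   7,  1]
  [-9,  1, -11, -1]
A Jordan chain for λ = 2 of length 2:
v_1 = (-3, 1, 5, -9)ᵀ
v_2 = (1, 0, 0, 0)ᵀ

Let N = A − (2)·I. We want v_2 with N^2 v_2 = 0 but N^1 v_2 ≠ 0; then v_{j-1} := N · v_j for j = 2, …, 2.

Pick v_2 = (1, 0, 0, 0)ᵀ.
Then v_1 = N · v_2 = (-3, 1, 5, -9)ᵀ.

Sanity check: (A − (2)·I) v_1 = (0, 0, 0, 0)ᵀ = 0. ✓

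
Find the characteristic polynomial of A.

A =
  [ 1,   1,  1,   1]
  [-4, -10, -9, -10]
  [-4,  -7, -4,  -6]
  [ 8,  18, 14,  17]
x^4 - 4*x^3 + 6*x^2 - 4*x + 1

Expanding det(x·I − A) (e.g. by cofactor expansion or by noting that A is similar to its Jordan form J, which has the same characteristic polynomial as A) gives
  χ_A(x) = x^4 - 4*x^3 + 6*x^2 - 4*x + 1
which factors as (x - 1)^4. The eigenvalues (with algebraic multiplicities) are λ = 1 with multiplicity 4.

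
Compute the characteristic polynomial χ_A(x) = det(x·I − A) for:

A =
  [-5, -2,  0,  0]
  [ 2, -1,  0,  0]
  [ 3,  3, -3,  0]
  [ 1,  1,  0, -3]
x^4 + 12*x^3 + 54*x^2 + 108*x + 81

Expanding det(x·I − A) (e.g. by cofactor expansion or by noting that A is similar to its Jordan form J, which has the same characteristic polynomial as A) gives
  χ_A(x) = x^4 + 12*x^3 + 54*x^2 + 108*x + 81
which factors as (x + 3)^4. The eigenvalues (with algebraic multiplicities) are λ = -3 with multiplicity 4.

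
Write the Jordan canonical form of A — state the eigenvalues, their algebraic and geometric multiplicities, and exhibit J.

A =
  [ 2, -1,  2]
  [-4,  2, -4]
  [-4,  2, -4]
J_2(0) ⊕ J_1(0)

The characteristic polynomial is
  det(x·I − A) = x^3

Eigenvalues and multiplicities (the geometric multiplicity of λ is n − rank(A − λI), which equals the number of Jordan blocks for λ):
  λ = 0: algebraic multiplicity = 3, geometric multiplicity = 2

Determining the block sizes for each eigenvalue:
  λ = 0: 2 blocks summing to 3 forces exactly one block of size 2 and the rest size 1 → block sizes [2, 1]

Assembling the blocks gives a Jordan form
J =
  [0, 1, 0]
  [0, 0, 0]
  [0, 0, 0]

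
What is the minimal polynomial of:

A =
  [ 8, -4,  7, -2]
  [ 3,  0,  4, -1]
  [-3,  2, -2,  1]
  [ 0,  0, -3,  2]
x^3 - 6*x^2 + 12*x - 8

The characteristic polynomial is χ_A(x) = (x - 2)^4, so the eigenvalues are known. The minimal polynomial is
  m_A(x) = Π_λ (x − λ)^{k_λ}
where k_λ is the size of the *largest* Jordan block for λ (equivalently, the smallest k with (A − λI)^k v = 0 for every generalised eigenvector v of λ).

  λ = 2: largest Jordan block has size 3, contributing (x − 2)^3

So m_A(x) = (x - 2)^3 = x^3 - 6*x^2 + 12*x - 8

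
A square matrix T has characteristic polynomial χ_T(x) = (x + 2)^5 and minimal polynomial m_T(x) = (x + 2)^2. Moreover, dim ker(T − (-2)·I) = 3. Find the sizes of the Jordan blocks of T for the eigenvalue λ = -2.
Block sizes for λ = -2: [2, 2, 1]

Step 1 — from the characteristic polynomial, algebraic multiplicity of λ = -2 is 5. From dim ker(T − (-2)·I) = 3, there are exactly 3 Jordan blocks for λ = -2.
Step 2 — from the minimal polynomial, the factor (x + 2)^2 tells us the largest block for λ = -2 has size 2.
Step 3 — with total size 5, 3 blocks, and largest block 2, the block sizes (in nonincreasing order) are [2, 2, 1].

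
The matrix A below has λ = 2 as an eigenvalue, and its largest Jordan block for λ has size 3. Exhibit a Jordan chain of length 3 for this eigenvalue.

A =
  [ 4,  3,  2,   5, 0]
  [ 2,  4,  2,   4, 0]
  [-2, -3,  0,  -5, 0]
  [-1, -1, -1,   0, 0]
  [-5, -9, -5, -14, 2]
A Jordan chain for λ = 2 of length 3:
v_1 = (1, 0, -1, 0, -4)ᵀ
v_2 = (2, 2, -2, -1, -5)ᵀ
v_3 = (1, 0, 0, 0, 0)ᵀ

Let N = A − (2)·I. We want v_3 with N^3 v_3 = 0 but N^2 v_3 ≠ 0; then v_{j-1} := N · v_j for j = 3, …, 2.

Pick v_3 = (1, 0, 0, 0, 0)ᵀ.
Then v_2 = N · v_3 = (2, 2, -2, -1, -5)ᵀ.
Then v_1 = N · v_2 = (1, 0, -1, 0, -4)ᵀ.

Sanity check: (A − (2)·I) v_1 = (0, 0, 0, 0, 0)ᵀ = 0. ✓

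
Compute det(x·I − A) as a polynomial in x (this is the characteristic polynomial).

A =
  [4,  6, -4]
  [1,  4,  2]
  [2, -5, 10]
x^3 - 18*x^2 + 108*x - 216

Expanding det(x·I − A) (e.g. by cofactor expansion or by noting that A is similar to its Jordan form J, which has the same characteristic polynomial as A) gives
  χ_A(x) = x^3 - 18*x^2 + 108*x - 216
which factors as (x - 6)^3. The eigenvalues (with algebraic multiplicities) are λ = 6 with multiplicity 3.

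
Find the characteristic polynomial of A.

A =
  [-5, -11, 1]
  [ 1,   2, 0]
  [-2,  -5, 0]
x^3 + 3*x^2 + 3*x + 1

Expanding det(x·I − A) (e.g. by cofactor expansion or by noting that A is similar to its Jordan form J, which has the same characteristic polynomial as A) gives
  χ_A(x) = x^3 + 3*x^2 + 3*x + 1
which factors as (x + 1)^3. The eigenvalues (with algebraic multiplicities) are λ = -1 with multiplicity 3.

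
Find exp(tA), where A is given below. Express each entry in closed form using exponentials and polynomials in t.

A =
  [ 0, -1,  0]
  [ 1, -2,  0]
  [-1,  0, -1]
e^{tA} =
  [t*exp(-t) + exp(-t), -t*exp(-t), 0]
  [t*exp(-t), -t*exp(-t) + exp(-t), 0]
  [-t^2*exp(-t)/2 - t*exp(-t), t^2*exp(-t)/2, exp(-t)]

Strategy: write A = P · J · P⁻¹ where J is a Jordan canonical form, so e^{tA} = P · e^{tJ} · P⁻¹, and e^{tJ} can be computed block-by-block.

A has Jordan form
J =
  [-1,  1,  0]
  [ 0, -1,  1]
  [ 0,  0, -1]
(up to reordering of blocks).

Per-block formulas:
  For a 3×3 Jordan block J_3(-1): exp(t · J_3(-1)) = e^(-1t)·(I + t·N + (t^2/2)·N^2), where N is the 3×3 nilpotent shift.

After assembling e^{tJ} and conjugating by P, we get:

e^{tA} =
  [t*exp(-t) + exp(-t), -t*exp(-t), 0]
  [t*exp(-t), -t*exp(-t) + exp(-t), 0]
  [-t^2*exp(-t)/2 - t*exp(-t), t^2*exp(-t)/2, exp(-t)]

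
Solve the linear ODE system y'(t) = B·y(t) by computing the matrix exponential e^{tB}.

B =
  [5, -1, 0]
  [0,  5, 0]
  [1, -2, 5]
e^{tB} =
  [exp(5*t), -t*exp(5*t), 0]
  [0, exp(5*t), 0]
  [t*exp(5*t), -t^2*exp(5*t)/2 - 2*t*exp(5*t), exp(5*t)]

Strategy: write B = P · J · P⁻¹ where J is a Jordan canonical form, so e^{tB} = P · e^{tJ} · P⁻¹, and e^{tJ} can be computed block-by-block.

B has Jordan form
J =
  [5, 1, 0]
  [0, 5, 1]
  [0, 0, 5]
(up to reordering of blocks).

Per-block formulas:
  For a 3×3 Jordan block J_3(5): exp(t · J_3(5)) = e^(5t)·(I + t·N + (t^2/2)·N^2), where N is the 3×3 nilpotent shift.

After assembling e^{tJ} and conjugating by P, we get:

e^{tB} =
  [exp(5*t), -t*exp(5*t), 0]
  [0, exp(5*t), 0]
  [t*exp(5*t), -t^2*exp(5*t)/2 - 2*t*exp(5*t), exp(5*t)]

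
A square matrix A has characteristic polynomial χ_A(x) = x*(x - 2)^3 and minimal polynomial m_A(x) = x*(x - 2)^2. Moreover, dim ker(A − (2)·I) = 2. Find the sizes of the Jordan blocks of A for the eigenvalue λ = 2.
Block sizes for λ = 2: [2, 1]

Step 1 — from the characteristic polynomial, algebraic multiplicity of λ = 2 is 3. From dim ker(A − (2)·I) = 2, there are exactly 2 Jordan blocks for λ = 2.
Step 2 — from the minimal polynomial, the factor (x − 2)^2 tells us the largest block for λ = 2 has size 2.
Step 3 — with total size 3, 2 blocks, and largest block 2, the block sizes (in nonincreasing order) are [2, 1].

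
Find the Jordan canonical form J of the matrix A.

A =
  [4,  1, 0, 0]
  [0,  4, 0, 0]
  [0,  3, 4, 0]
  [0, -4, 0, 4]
J_2(4) ⊕ J_1(4) ⊕ J_1(4)

The characteristic polynomial is
  det(x·I − A) = x^4 - 16*x^3 + 96*x^2 - 256*x + 256 = (x - 4)^4

Eigenvalues and multiplicities (the geometric multiplicity of λ is n − rank(A − λI), which equals the number of Jordan blocks for λ):
  λ = 4: algebraic multiplicity = 4, geometric multiplicity = 3

Determining the block sizes for each eigenvalue:
  λ = 4: 3 blocks summing to 4 forces exactly one block of size 2 and the rest size 1 → block sizes [2, 1, 1]

Assembling the blocks gives a Jordan form
J =
  [4, 1, 0, 0]
  [0, 4, 0, 0]
  [0, 0, 4, 0]
  [0, 0, 0, 4]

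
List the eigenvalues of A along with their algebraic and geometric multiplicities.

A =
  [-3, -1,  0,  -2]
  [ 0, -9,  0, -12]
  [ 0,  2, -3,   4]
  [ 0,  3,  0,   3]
λ = -3: alg = 4, geom = 3

Step 1 — factor the characteristic polynomial to read off the algebraic multiplicities:
  χ_A(x) = (x + 3)^4

Step 2 — compute geometric multiplicities via the rank-nullity identity g(λ) = n − rank(A − λI):
  rank(A − (-3)·I) = 1, so dim ker(A − (-3)·I) = n − 1 = 3

Summary:
  λ = -3: algebraic multiplicity = 4, geometric multiplicity = 3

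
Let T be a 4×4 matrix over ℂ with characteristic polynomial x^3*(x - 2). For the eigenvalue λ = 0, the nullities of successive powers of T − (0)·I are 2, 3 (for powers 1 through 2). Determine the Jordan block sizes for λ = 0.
Block sizes for λ = 0: [2, 1]

From the dimensions of kernels of powers, the number of Jordan blocks of size at least j is d_j − d_{j−1} where d_j = dim ker(N^j) (with d_0 = 0). Computing the differences gives [2, 1].
The number of blocks of size exactly k is (#blocks of size ≥ k) − (#blocks of size ≥ k + 1), so the partition is: 1 block(s) of size 1, 1 block(s) of size 2.
In nonincreasing order the block sizes are [2, 1].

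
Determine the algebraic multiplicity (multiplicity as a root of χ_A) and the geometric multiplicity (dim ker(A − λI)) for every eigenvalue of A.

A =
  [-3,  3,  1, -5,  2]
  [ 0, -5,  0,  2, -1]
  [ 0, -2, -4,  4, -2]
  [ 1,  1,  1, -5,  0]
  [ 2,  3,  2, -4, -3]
λ = -4: alg = 5, geom = 3

Step 1 — factor the characteristic polynomial to read off the algebraic multiplicities:
  χ_A(x) = (x + 4)^5

Step 2 — compute geometric multiplicities via the rank-nullity identity g(λ) = n − rank(A − λI):
  rank(A − (-4)·I) = 2, so dim ker(A − (-4)·I) = n − 2 = 3

Summary:
  λ = -4: algebraic multiplicity = 5, geometric multiplicity = 3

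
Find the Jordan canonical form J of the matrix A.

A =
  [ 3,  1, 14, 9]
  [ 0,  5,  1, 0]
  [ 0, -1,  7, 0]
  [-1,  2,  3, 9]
J_2(6) ⊕ J_2(6)

The characteristic polynomial is
  det(x·I − A) = x^4 - 24*x^3 + 216*x^2 - 864*x + 1296 = (x - 6)^4

Eigenvalues and multiplicities (the geometric multiplicity of λ is n − rank(A − λI), which equals the number of Jordan blocks for λ):
  λ = 6: algebraic multiplicity = 4, geometric multiplicity = 2

Determining the block sizes for each eigenvalue:
  λ = 6: with am = 4 and gm = 2, the partition is not yet determined (e.g. several partitions of 4 into 2 parts exist). Let N = A − (6)·I. Computing rank(N^1) = 2, rank(N^2) = 0; the number of blocks of size ≥ j is rank(N^{j−1}) − rank(N^j), giving [2, 2]. So we have 2 block(s) of size 2 → block sizes [2, 2]

Assembling the blocks gives a Jordan form
J =
  [6, 1, 0, 0]
  [0, 6, 0, 0]
  [0, 0, 6, 1]
  [0, 0, 0, 6]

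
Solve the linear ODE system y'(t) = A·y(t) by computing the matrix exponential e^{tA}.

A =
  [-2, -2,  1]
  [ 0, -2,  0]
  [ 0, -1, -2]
e^{tA} =
  [exp(-2*t), -t^2*exp(-2*t)/2 - 2*t*exp(-2*t), t*exp(-2*t)]
  [0, exp(-2*t), 0]
  [0, -t*exp(-2*t), exp(-2*t)]

Strategy: write A = P · J · P⁻¹ where J is a Jordan canonical form, so e^{tA} = P · e^{tJ} · P⁻¹, and e^{tJ} can be computed block-by-block.

A has Jordan form
J =
  [-2,  1,  0]
  [ 0, -2,  1]
  [ 0,  0, -2]
(up to reordering of blocks).

Per-block formulas:
  For a 3×3 Jordan block J_3(-2): exp(t · J_3(-2)) = e^(-2t)·(I + t·N + (t^2/2)·N^2), where N is the 3×3 nilpotent shift.

After assembling e^{tJ} and conjugating by P, we get:

e^{tA} =
  [exp(-2*t), -t^2*exp(-2*t)/2 - 2*t*exp(-2*t), t*exp(-2*t)]
  [0, exp(-2*t), 0]
  [0, -t*exp(-2*t), exp(-2*t)]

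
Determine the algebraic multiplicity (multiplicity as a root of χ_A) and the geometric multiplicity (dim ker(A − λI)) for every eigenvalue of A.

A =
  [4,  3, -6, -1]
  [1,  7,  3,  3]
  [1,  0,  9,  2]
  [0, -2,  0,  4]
λ = 6: alg = 4, geom = 2

Step 1 — factor the characteristic polynomial to read off the algebraic multiplicities:
  χ_A(x) = (x - 6)^4

Step 2 — compute geometric multiplicities via the rank-nullity identity g(λ) = n − rank(A − λI):
  rank(A − (6)·I) = 2, so dim ker(A − (6)·I) = n − 2 = 2

Summary:
  λ = 6: algebraic multiplicity = 4, geometric multiplicity = 2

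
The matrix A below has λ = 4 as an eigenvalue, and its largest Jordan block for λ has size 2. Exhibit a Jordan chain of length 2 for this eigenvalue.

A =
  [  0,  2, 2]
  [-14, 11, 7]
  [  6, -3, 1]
A Jordan chain for λ = 4 of length 2:
v_1 = (-4, -14, 6)ᵀ
v_2 = (1, 0, 0)ᵀ

Let N = A − (4)·I. We want v_2 with N^2 v_2 = 0 but N^1 v_2 ≠ 0; then v_{j-1} := N · v_j for j = 2, …, 2.

Pick v_2 = (1, 0, 0)ᵀ.
Then v_1 = N · v_2 = (-4, -14, 6)ᵀ.

Sanity check: (A − (4)·I) v_1 = (0, 0, 0)ᵀ = 0. ✓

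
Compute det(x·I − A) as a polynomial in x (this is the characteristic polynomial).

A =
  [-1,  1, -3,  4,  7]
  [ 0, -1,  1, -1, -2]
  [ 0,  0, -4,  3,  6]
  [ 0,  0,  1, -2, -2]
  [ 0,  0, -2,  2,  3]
x^5 + 5*x^4 + 10*x^3 + 10*x^2 + 5*x + 1

Expanding det(x·I − A) (e.g. by cofactor expansion or by noting that A is similar to its Jordan form J, which has the same characteristic polynomial as A) gives
  χ_A(x) = x^5 + 5*x^4 + 10*x^3 + 10*x^2 + 5*x + 1
which factors as (x + 1)^5. The eigenvalues (with algebraic multiplicities) are λ = -1 with multiplicity 5.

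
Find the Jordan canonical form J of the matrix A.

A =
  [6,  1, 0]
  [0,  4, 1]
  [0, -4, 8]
J_3(6)

The characteristic polynomial is
  det(x·I − A) = x^3 - 18*x^2 + 108*x - 216 = (x - 6)^3

Eigenvalues and multiplicities (the geometric multiplicity of λ is n − rank(A − λI), which equals the number of Jordan blocks for λ):
  λ = 6: algebraic multiplicity = 3, geometric multiplicity = 1

Determining the block sizes for each eigenvalue:
  λ = 6: one block (gm = 1), so the single block has size am = 3 → block sizes [3]

Assembling the blocks gives a Jordan form
J =
  [6, 1, 0]
  [0, 6, 1]
  [0, 0, 6]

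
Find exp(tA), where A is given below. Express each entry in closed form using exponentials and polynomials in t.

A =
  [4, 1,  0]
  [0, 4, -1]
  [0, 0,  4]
e^{tA} =
  [exp(4*t), t*exp(4*t), -t^2*exp(4*t)/2]
  [0, exp(4*t), -t*exp(4*t)]
  [0, 0, exp(4*t)]

Strategy: write A = P · J · P⁻¹ where J is a Jordan canonical form, so e^{tA} = P · e^{tJ} · P⁻¹, and e^{tJ} can be computed block-by-block.

A has Jordan form
J =
  [4, 1, 0]
  [0, 4, 1]
  [0, 0, 4]
(up to reordering of blocks).

Per-block formulas:
  For a 3×3 Jordan block J_3(4): exp(t · J_3(4)) = e^(4t)·(I + t·N + (t^2/2)·N^2), where N is the 3×3 nilpotent shift.

After assembling e^{tJ} and conjugating by P, we get:

e^{tA} =
  [exp(4*t), t*exp(4*t), -t^2*exp(4*t)/2]
  [0, exp(4*t), -t*exp(4*t)]
  [0, 0, exp(4*t)]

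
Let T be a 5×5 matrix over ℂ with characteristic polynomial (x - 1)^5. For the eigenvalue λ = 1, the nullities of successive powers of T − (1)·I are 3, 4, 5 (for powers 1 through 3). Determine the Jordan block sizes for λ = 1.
Block sizes for λ = 1: [3, 1, 1]

From the dimensions of kernels of powers, the number of Jordan blocks of size at least j is d_j − d_{j−1} where d_j = dim ker(N^j) (with d_0 = 0). Computing the differences gives [3, 1, 1].
The number of blocks of size exactly k is (#blocks of size ≥ k) − (#blocks of size ≥ k + 1), so the partition is: 2 block(s) of size 1, 1 block(s) of size 3.
In nonincreasing order the block sizes are [3, 1, 1].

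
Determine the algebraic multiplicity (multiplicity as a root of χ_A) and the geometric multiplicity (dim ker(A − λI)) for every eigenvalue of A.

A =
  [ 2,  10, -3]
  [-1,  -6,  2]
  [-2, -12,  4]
λ = 0: alg = 3, geom = 1

Step 1 — factor the characteristic polynomial to read off the algebraic multiplicities:
  χ_A(x) = x^3

Step 2 — compute geometric multiplicities via the rank-nullity identity g(λ) = n − rank(A − λI):
  rank(A − (0)·I) = 2, so dim ker(A − (0)·I) = n − 2 = 1

Summary:
  λ = 0: algebraic multiplicity = 3, geometric multiplicity = 1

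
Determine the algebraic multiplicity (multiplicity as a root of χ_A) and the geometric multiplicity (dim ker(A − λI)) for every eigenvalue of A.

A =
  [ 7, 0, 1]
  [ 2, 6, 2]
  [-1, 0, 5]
λ = 6: alg = 3, geom = 2

Step 1 — factor the characteristic polynomial to read off the algebraic multiplicities:
  χ_A(x) = (x - 6)^3

Step 2 — compute geometric multiplicities via the rank-nullity identity g(λ) = n − rank(A − λI):
  rank(A − (6)·I) = 1, so dim ker(A − (6)·I) = n − 1 = 2

Summary:
  λ = 6: algebraic multiplicity = 3, geometric multiplicity = 2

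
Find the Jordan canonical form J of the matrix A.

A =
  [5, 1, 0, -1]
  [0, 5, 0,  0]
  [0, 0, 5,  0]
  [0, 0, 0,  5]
J_2(5) ⊕ J_1(5) ⊕ J_1(5)

The characteristic polynomial is
  det(x·I − A) = x^4 - 20*x^3 + 150*x^2 - 500*x + 625 = (x - 5)^4

Eigenvalues and multiplicities (the geometric multiplicity of λ is n − rank(A − λI), which equals the number of Jordan blocks for λ):
  λ = 5: algebraic multiplicity = 4, geometric multiplicity = 3

Determining the block sizes for each eigenvalue:
  λ = 5: 3 blocks summing to 4 forces exactly one block of size 2 and the rest size 1 → block sizes [2, 1, 1]

Assembling the blocks gives a Jordan form
J =
  [5, 1, 0, 0]
  [0, 5, 0, 0]
  [0, 0, 5, 0]
  [0, 0, 0, 5]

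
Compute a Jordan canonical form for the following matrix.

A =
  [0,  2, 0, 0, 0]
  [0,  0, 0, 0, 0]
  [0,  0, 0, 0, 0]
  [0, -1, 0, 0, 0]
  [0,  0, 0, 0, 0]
J_2(0) ⊕ J_1(0) ⊕ J_1(0) ⊕ J_1(0)

The characteristic polynomial is
  det(x·I − A) = x^5

Eigenvalues and multiplicities (the geometric multiplicity of λ is n − rank(A − λI), which equals the number of Jordan blocks for λ):
  λ = 0: algebraic multiplicity = 5, geometric multiplicity = 4

Determining the block sizes for each eigenvalue:
  λ = 0: 4 blocks summing to 5 forces exactly one block of size 2 and the rest size 1 → block sizes [2, 1, 1, 1]

Assembling the blocks gives a Jordan form
J =
  [0, 1, 0, 0, 0]
  [0, 0, 0, 0, 0]
  [0, 0, 0, 0, 0]
  [0, 0, 0, 0, 0]
  [0, 0, 0, 0, 0]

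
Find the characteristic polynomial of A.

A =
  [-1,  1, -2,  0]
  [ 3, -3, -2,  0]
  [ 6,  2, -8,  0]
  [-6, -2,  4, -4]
x^4 + 16*x^3 + 96*x^2 + 256*x + 256

Expanding det(x·I − A) (e.g. by cofactor expansion or by noting that A is similar to its Jordan form J, which has the same characteristic polynomial as A) gives
  χ_A(x) = x^4 + 16*x^3 + 96*x^2 + 256*x + 256
which factors as (x + 4)^4. The eigenvalues (with algebraic multiplicities) are λ = -4 with multiplicity 4.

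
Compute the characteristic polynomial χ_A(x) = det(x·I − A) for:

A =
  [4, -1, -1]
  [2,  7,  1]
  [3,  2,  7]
x^3 - 18*x^2 + 108*x - 216

Expanding det(x·I − A) (e.g. by cofactor expansion or by noting that A is similar to its Jordan form J, which has the same characteristic polynomial as A) gives
  χ_A(x) = x^3 - 18*x^2 + 108*x - 216
which factors as (x - 6)^3. The eigenvalues (with algebraic multiplicities) are λ = 6 with multiplicity 3.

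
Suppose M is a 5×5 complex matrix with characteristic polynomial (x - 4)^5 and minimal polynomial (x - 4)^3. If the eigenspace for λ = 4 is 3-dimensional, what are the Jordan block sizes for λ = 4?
Block sizes for λ = 4: [3, 1, 1]

Step 1 — from the characteristic polynomial, algebraic multiplicity of λ = 4 is 5. From dim ker(M − (4)·I) = 3, there are exactly 3 Jordan blocks for λ = 4.
Step 2 — from the minimal polynomial, the factor (x − 4)^3 tells us the largest block for λ = 4 has size 3.
Step 3 — with total size 5, 3 blocks, and largest block 3, the block sizes (in nonincreasing order) are [3, 1, 1].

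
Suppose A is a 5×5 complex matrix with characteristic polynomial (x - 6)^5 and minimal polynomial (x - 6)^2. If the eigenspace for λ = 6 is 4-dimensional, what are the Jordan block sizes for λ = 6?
Block sizes for λ = 6: [2, 1, 1, 1]

Step 1 — from the characteristic polynomial, algebraic multiplicity of λ = 6 is 5. From dim ker(A − (6)·I) = 4, there are exactly 4 Jordan blocks for λ = 6.
Step 2 — from the minimal polynomial, the factor (x − 6)^2 tells us the largest block for λ = 6 has size 2.
Step 3 — with total size 5, 4 blocks, and largest block 2, the block sizes (in nonincreasing order) are [2, 1, 1, 1].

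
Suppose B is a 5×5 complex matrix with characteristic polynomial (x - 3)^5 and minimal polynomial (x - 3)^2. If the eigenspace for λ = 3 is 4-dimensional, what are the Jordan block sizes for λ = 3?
Block sizes for λ = 3: [2, 1, 1, 1]

Step 1 — from the characteristic polynomial, algebraic multiplicity of λ = 3 is 5. From dim ker(B − (3)·I) = 4, there are exactly 4 Jordan blocks for λ = 3.
Step 2 — from the minimal polynomial, the factor (x − 3)^2 tells us the largest block for λ = 3 has size 2.
Step 3 — with total size 5, 4 blocks, and largest block 2, the block sizes (in nonincreasing order) are [2, 1, 1, 1].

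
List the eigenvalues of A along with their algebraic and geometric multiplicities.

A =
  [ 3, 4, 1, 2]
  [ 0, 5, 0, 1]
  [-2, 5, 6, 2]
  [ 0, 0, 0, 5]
λ = 4: alg = 1, geom = 1; λ = 5: alg = 3, geom = 1

Step 1 — factor the characteristic polynomial to read off the algebraic multiplicities:
  χ_A(x) = (x - 5)^3*(x - 4)

Step 2 — compute geometric multiplicities via the rank-nullity identity g(λ) = n − rank(A − λI):
  rank(A − (4)·I) = 3, so dim ker(A − (4)·I) = n − 3 = 1
  rank(A − (5)·I) = 3, so dim ker(A − (5)·I) = n − 3 = 1

Summary:
  λ = 4: algebraic multiplicity = 1, geometric multiplicity = 1
  λ = 5: algebraic multiplicity = 3, geometric multiplicity = 1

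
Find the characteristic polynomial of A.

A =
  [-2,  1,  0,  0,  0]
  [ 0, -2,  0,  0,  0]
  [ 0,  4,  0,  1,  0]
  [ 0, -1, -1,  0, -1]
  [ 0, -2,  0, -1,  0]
x^5 + 4*x^4 + 4*x^3

Expanding det(x·I − A) (e.g. by cofactor expansion or by noting that A is similar to its Jordan form J, which has the same characteristic polynomial as A) gives
  χ_A(x) = x^5 + 4*x^4 + 4*x^3
which factors as x^3*(x + 2)^2. The eigenvalues (with algebraic multiplicities) are λ = -2 with multiplicity 2, λ = 0 with multiplicity 3.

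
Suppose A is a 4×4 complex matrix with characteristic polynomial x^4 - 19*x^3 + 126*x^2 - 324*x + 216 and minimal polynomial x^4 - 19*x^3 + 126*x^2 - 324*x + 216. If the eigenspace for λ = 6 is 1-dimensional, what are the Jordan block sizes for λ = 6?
Block sizes for λ = 6: [3]

Step 1 — from the characteristic polynomial, algebraic multiplicity of λ = 6 is 3. From dim ker(A − (6)·I) = 1, there are exactly 1 Jordan blocks for λ = 6.
Step 2 — from the minimal polynomial, the factor (x − 6)^3 tells us the largest block for λ = 6 has size 3.
Step 3 — with total size 3, 1 blocks, and largest block 3, the block sizes (in nonincreasing order) are [3].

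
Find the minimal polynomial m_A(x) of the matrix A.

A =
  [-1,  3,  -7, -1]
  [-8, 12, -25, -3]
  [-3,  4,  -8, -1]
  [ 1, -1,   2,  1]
x^2 - 2*x + 1

The characteristic polynomial is χ_A(x) = (x - 1)^4, so the eigenvalues are known. The minimal polynomial is
  m_A(x) = Π_λ (x − λ)^{k_λ}
where k_λ is the size of the *largest* Jordan block for λ (equivalently, the smallest k with (A − λI)^k v = 0 for every generalised eigenvector v of λ).

  λ = 1: largest Jordan block has size 2, contributing (x − 1)^2

So m_A(x) = (x - 1)^2 = x^2 - 2*x + 1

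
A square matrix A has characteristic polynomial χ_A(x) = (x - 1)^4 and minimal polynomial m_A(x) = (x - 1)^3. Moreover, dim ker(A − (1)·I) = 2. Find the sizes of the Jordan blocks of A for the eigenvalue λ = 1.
Block sizes for λ = 1: [3, 1]

Step 1 — from the characteristic polynomial, algebraic multiplicity of λ = 1 is 4. From dim ker(A − (1)·I) = 2, there are exactly 2 Jordan blocks for λ = 1.
Step 2 — from the minimal polynomial, the factor (x − 1)^3 tells us the largest block for λ = 1 has size 3.
Step 3 — with total size 4, 2 blocks, and largest block 3, the block sizes (in nonincreasing order) are [3, 1].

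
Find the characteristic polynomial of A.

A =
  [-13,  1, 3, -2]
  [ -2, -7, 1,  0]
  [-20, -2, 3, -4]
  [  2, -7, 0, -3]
x^4 + 20*x^3 + 150*x^2 + 500*x + 625

Expanding det(x·I − A) (e.g. by cofactor expansion or by noting that A is similar to its Jordan form J, which has the same characteristic polynomial as A) gives
  χ_A(x) = x^4 + 20*x^3 + 150*x^2 + 500*x + 625
which factors as (x + 5)^4. The eigenvalues (with algebraic multiplicities) are λ = -5 with multiplicity 4.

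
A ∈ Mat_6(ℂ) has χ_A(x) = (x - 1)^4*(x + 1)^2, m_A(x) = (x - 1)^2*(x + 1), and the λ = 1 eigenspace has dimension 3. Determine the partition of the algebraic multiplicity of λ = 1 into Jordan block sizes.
Block sizes for λ = 1: [2, 1, 1]

Step 1 — from the characteristic polynomial, algebraic multiplicity of λ = 1 is 4. From dim ker(A − (1)·I) = 3, there are exactly 3 Jordan blocks for λ = 1.
Step 2 — from the minimal polynomial, the factor (x − 1)^2 tells us the largest block for λ = 1 has size 2.
Step 3 — with total size 4, 3 blocks, and largest block 2, the block sizes (in nonincreasing order) are [2, 1, 1].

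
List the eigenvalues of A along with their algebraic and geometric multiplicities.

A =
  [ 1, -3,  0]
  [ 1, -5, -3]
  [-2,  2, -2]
λ = -2: alg = 3, geom = 1

Step 1 — factor the characteristic polynomial to read off the algebraic multiplicities:
  χ_A(x) = (x + 2)^3

Step 2 — compute geometric multiplicities via the rank-nullity identity g(λ) = n − rank(A − λI):
  rank(A − (-2)·I) = 2, so dim ker(A − (-2)·I) = n − 2 = 1

Summary:
  λ = -2: algebraic multiplicity = 3, geometric multiplicity = 1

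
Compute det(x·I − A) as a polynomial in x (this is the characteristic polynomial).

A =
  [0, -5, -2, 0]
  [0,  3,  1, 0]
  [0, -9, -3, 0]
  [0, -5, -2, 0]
x^4

Expanding det(x·I − A) (e.g. by cofactor expansion or by noting that A is similar to its Jordan form J, which has the same characteristic polynomial as A) gives
  χ_A(x) = x^4
which factors as x^4. The eigenvalues (with algebraic multiplicities) are λ = 0 with multiplicity 4.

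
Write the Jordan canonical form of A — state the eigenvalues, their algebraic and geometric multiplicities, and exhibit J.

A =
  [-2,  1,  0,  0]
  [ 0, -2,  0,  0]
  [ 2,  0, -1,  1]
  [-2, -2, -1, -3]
J_2(-2) ⊕ J_2(-2)

The characteristic polynomial is
  det(x·I − A) = x^4 + 8*x^3 + 24*x^2 + 32*x + 16 = (x + 2)^4

Eigenvalues and multiplicities (the geometric multiplicity of λ is n − rank(A − λI), which equals the number of Jordan blocks for λ):
  λ = -2: algebraic multiplicity = 4, geometric multiplicity = 2

Determining the block sizes for each eigenvalue:
  λ = -2: with am = 4 and gm = 2, the partition is not yet determined (e.g. several partitions of 4 into 2 parts exist). Let N = A − (-2)·I. Computing rank(N^1) = 2, rank(N^2) = 0; the number of blocks of size ≥ j is rank(N^{j−1}) − rank(N^j), giving [2, 2]. So we have 2 block(s) of size 2 → block sizes [2, 2]

Assembling the blocks gives a Jordan form
J =
  [-2,  1,  0,  0]
  [ 0, -2,  0,  0]
  [ 0,  0, -2,  1]
  [ 0,  0,  0, -2]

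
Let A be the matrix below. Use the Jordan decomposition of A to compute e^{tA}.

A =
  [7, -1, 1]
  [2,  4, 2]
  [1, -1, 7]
e^{tA} =
  [t*exp(6*t) + exp(6*t), -t*exp(6*t), t*exp(6*t)]
  [2*t*exp(6*t), -2*t*exp(6*t) + exp(6*t), 2*t*exp(6*t)]
  [t*exp(6*t), -t*exp(6*t), t*exp(6*t) + exp(6*t)]

Strategy: write A = P · J · P⁻¹ where J is a Jordan canonical form, so e^{tA} = P · e^{tJ} · P⁻¹, and e^{tJ} can be computed block-by-block.

A has Jordan form
J =
  [6, 1, 0]
  [0, 6, 0]
  [0, 0, 6]
(up to reordering of blocks).

Per-block formulas:
  For a 2×2 Jordan block J_2(6): exp(t · J_2(6)) = e^(6t)·(I + t·N), where N is the 2×2 nilpotent shift.
  For a 1×1 block at λ = 6: exp(t · [6]) = [e^(6t)].

After assembling e^{tJ} and conjugating by P, we get:

e^{tA} =
  [t*exp(6*t) + exp(6*t), -t*exp(6*t), t*exp(6*t)]
  [2*t*exp(6*t), -2*t*exp(6*t) + exp(6*t), 2*t*exp(6*t)]
  [t*exp(6*t), -t*exp(6*t), t*exp(6*t) + exp(6*t)]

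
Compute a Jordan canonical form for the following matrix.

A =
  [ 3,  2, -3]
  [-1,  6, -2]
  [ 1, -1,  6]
J_3(5)

The characteristic polynomial is
  det(x·I − A) = x^3 - 15*x^2 + 75*x - 125 = (x - 5)^3

Eigenvalues and multiplicities (the geometric multiplicity of λ is n − rank(A − λI), which equals the number of Jordan blocks for λ):
  λ = 5: algebraic multiplicity = 3, geometric multiplicity = 1

Determining the block sizes for each eigenvalue:
  λ = 5: one block (gm = 1), so the single block has size am = 3 → block sizes [3]

Assembling the blocks gives a Jordan form
J =
  [5, 1, 0]
  [0, 5, 1]
  [0, 0, 5]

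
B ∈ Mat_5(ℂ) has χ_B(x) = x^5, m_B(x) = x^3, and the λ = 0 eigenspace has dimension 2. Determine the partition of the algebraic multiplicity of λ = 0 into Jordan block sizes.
Block sizes for λ = 0: [3, 2]

Step 1 — from the characteristic polynomial, algebraic multiplicity of λ = 0 is 5. From dim ker(B − (0)·I) = 2, there are exactly 2 Jordan blocks for λ = 0.
Step 2 — from the minimal polynomial, the factor (x − 0)^3 tells us the largest block for λ = 0 has size 3.
Step 3 — with total size 5, 2 blocks, and largest block 3, the block sizes (in nonincreasing order) are [3, 2].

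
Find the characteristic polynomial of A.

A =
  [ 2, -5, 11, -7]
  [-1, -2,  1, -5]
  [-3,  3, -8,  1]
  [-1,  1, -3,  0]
x^4 + 8*x^3 + 22*x^2 + 24*x + 9

Expanding det(x·I − A) (e.g. by cofactor expansion or by noting that A is similar to its Jordan form J, which has the same characteristic polynomial as A) gives
  χ_A(x) = x^4 + 8*x^3 + 22*x^2 + 24*x + 9
which factors as (x + 1)^2*(x + 3)^2. The eigenvalues (with algebraic multiplicities) are λ = -3 with multiplicity 2, λ = -1 with multiplicity 2.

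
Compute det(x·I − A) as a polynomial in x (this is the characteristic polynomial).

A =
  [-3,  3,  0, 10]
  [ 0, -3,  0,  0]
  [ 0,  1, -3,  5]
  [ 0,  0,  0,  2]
x^4 + 7*x^3 + 9*x^2 - 27*x - 54

Expanding det(x·I − A) (e.g. by cofactor expansion or by noting that A is similar to its Jordan form J, which has the same characteristic polynomial as A) gives
  χ_A(x) = x^4 + 7*x^3 + 9*x^2 - 27*x - 54
which factors as (x - 2)*(x + 3)^3. The eigenvalues (with algebraic multiplicities) are λ = -3 with multiplicity 3, λ = 2 with multiplicity 1.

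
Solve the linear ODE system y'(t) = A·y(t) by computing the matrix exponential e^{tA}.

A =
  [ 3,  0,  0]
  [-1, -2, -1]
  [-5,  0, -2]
e^{tA} =
  [exp(3*t), 0, 0]
  [-t*exp(-2*t), exp(-2*t), -t*exp(-2*t)]
  [-exp(3*t) + exp(-2*t), 0, exp(-2*t)]

Strategy: write A = P · J · P⁻¹ where J is a Jordan canonical form, so e^{tA} = P · e^{tJ} · P⁻¹, and e^{tJ} can be computed block-by-block.

A has Jordan form
J =
  [-2,  1, 0]
  [ 0, -2, 0]
  [ 0,  0, 3]
(up to reordering of blocks).

Per-block formulas:
  For a 1×1 block at λ = 3: exp(t · [3]) = [e^(3t)].
  For a 2×2 Jordan block J_2(-2): exp(t · J_2(-2)) = e^(-2t)·(I + t·N), where N is the 2×2 nilpotent shift.

After assembling e^{tJ} and conjugating by P, we get:

e^{tA} =
  [exp(3*t), 0, 0]
  [-t*exp(-2*t), exp(-2*t), -t*exp(-2*t)]
  [-exp(3*t) + exp(-2*t), 0, exp(-2*t)]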